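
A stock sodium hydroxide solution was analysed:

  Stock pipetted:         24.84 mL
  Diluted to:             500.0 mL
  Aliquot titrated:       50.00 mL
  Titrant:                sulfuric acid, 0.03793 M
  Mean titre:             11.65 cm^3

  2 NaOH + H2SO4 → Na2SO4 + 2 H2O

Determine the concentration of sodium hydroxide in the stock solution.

n(H2SO4) = 0.01165 × 0.03793 = 4.419 × 10^-4 mol
From the 2:1 ratio, n(NaOH) in the aliquot = 2/1 × 4.419 × 10^-4 = 8.838 × 10^-4 mol
[NaOH]_dilute = 8.838 × 10^-4 / 0.05000 = 0.01768 mol/L
Dilution factor = 500.0 / 24.84 = 20.13
[NaOH]_stock = 0.01768 × 20.13 = 0.3558 mol/L

0.3558 M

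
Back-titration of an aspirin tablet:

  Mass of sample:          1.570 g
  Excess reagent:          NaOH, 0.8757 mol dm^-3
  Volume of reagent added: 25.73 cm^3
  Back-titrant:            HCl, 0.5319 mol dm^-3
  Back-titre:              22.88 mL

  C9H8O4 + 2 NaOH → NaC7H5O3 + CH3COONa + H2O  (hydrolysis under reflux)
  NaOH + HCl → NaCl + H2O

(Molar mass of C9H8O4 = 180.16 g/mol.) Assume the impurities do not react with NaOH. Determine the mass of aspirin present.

0.9334 g

n(NaOH) added = 0.02573 × 0.8757 = 0.02253 mol
n(HCl) used in back-titration = 0.02288 × 0.5319 = 0.01217 mol
n(NaOH) left over = 0.01217 mol (1:1 ratio)
n(NaOH) consumed by analyte = 0.02253 − 0.01217 = 0.01036 mol
From the 1:2 ratio, n(C9H8O4) = 1/2 × 0.01036 = 5.181 × 10^-3 mol
mass of C9H8O4 = 5.181 × 10^-3 × 180.16 = 0.9334 g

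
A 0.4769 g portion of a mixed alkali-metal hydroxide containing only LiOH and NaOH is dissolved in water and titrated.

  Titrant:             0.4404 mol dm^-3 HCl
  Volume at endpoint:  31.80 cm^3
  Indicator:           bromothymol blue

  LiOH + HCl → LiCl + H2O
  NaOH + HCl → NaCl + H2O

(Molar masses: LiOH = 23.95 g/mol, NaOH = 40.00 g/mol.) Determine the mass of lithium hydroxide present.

0.1243 g

n(HCl) = 0.03180 × 0.4404 = 0.01400 mol
Let x = n(LiOH), y = n(NaOH).
Titrant: 1x + 1y = 0.01400;  mass: 23.95x + 40.00y = 0.4769
Solving, x = 5.189 × 10^-3 mol, y = 8.815 × 10^-3 mol
mass of LiOH = 5.189 × 10^-3 × 23.95 = 0.1243 g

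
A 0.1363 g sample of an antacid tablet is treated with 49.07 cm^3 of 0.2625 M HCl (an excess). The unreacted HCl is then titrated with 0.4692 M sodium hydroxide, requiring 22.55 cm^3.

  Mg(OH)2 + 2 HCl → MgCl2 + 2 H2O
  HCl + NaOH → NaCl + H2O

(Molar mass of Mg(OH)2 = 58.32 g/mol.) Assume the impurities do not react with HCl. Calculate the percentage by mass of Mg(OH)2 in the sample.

49.22 %

n(HCl) added = 0.04907 × 0.2625 = 0.01288 mol
n(NaOH) used in back-titration = 0.02255 × 0.4692 = 0.01058 mol
n(HCl) left over = 0.01058 mol (1:1 ratio)
n(HCl) consumed by analyte = 0.01288 − 0.01058 = 2.300 × 10^-3 mol
From the 1:2 ratio, n(Mg(OH)2) = 1/2 × 2.300 × 10^-3 = 1.150 × 10^-3 mol
mass of Mg(OH)2 = 1.150 × 10^-3 × 58.32 = 0.06708 g
% Mg(OH)2 = 0.06708 / 0.1363 × 100 = 49.22 %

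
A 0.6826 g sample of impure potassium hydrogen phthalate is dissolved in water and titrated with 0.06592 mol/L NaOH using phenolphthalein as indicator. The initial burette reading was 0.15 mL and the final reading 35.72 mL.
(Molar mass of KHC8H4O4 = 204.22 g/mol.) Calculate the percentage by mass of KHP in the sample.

70.15 %

KHC8H4O4 + NaOH → KNaC8H4O4 + H2O
n(NaOH) = 0.03557 L × 0.06592 mol/L = 2.345 × 10^-3 mol
n(KHC8H4O4) = 2.345 × 10^-3 mol (1:1 ratio)
mass of KHC8H4O4 = 2.345 × 10^-3 × 204.22 g/mol = 0.4788 g
% KHC8H4O4 = 0.4788 / 0.6826 × 100 = 70.15 %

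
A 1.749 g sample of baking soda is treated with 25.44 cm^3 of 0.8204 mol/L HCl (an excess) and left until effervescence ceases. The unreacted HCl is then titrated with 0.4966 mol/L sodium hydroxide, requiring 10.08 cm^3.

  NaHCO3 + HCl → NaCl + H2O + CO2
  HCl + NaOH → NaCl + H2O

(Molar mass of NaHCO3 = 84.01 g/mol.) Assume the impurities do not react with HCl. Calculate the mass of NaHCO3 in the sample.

1.333 g

n(HCl) added = 0.02544 × 0.8204 = 0.02087 mol
n(NaOH) used in back-titration = 0.01008 × 0.4966 = 5.006 × 10^-3 mol
n(HCl) left over = 5.006 × 10^-3 mol (1:1 ratio)
n(HCl) consumed by analyte = 0.02087 − 5.006 × 10^-3 = 0.01587 mol
n(NaHCO3) = 0.01587 mol (1:1 ratio)
mass of NaHCO3 = 0.01587 × 84.01 = 1.333 g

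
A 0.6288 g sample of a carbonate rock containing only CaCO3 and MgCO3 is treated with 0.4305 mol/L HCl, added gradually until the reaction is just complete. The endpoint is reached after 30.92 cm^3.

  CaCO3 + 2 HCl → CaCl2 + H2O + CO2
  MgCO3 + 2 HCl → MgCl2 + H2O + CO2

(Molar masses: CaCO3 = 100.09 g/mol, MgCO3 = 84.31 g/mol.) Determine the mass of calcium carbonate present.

0.4292 g

n(HCl) = 0.03092 × 0.4305 = 0.01331 mol
Let x = n(CaCO3), y = n(MgCO3).
Titrant: 2x + 2y = 0.01331;  mass: 100.09x + 84.31y = 0.6288
Solving, x = 4.288 × 10^-3 mol, y = 2.367 × 10^-3 mol
mass of CaCO3 = 4.288 × 10^-3 × 100.09 = 0.4292 g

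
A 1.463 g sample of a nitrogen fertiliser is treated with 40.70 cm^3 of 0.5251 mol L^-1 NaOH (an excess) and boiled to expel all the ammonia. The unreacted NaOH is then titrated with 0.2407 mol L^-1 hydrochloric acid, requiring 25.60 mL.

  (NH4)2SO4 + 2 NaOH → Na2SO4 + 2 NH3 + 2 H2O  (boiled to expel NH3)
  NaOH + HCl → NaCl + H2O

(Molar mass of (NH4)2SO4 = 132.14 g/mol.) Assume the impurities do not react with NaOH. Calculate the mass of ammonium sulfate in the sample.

n(NaOH) added = 0.04070 × 0.5251 = 0.02137 mol
n(HCl) used in back-titration = 0.02560 × 0.2407 = 6.162 × 10^-3 mol
n(NaOH) left over = 6.162 × 10^-3 mol (1:1 ratio)
n(NaOH) consumed by analyte = 0.02137 − 6.162 × 10^-3 = 0.01521 mol
From the 1:2 ratio, n((NH4)2SO4) = 1/2 × 0.01521 = 7.605 × 10^-3 mol
mass of (NH4)2SO4 = 7.605 × 10^-3 × 132.14 = 1.005 g

1.005 g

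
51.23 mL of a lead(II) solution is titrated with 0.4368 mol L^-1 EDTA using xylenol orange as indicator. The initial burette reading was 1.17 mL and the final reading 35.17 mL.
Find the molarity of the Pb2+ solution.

0.2899 mol/L

Pb^2+ + EDTA^4- → [Pb(EDTA)]^2-
n(EDTA) = 0.03400 L × 0.4368 mol/L = 0.01485 mol
n(Pb2+) = 0.01485 mol (1:1 mole ratio)
[Pb2+] = 0.01485 mol / 0.05123 L = 0.2899 mol/L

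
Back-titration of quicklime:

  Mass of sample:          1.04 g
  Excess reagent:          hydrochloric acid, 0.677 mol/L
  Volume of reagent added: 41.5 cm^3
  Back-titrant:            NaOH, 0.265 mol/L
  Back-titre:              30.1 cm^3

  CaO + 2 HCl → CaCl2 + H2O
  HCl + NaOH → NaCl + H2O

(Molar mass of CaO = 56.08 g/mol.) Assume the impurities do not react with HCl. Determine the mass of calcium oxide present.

n(HCl) added = 0.0415 × 0.677 = 0.0281 mol
n(NaOH) used in back-titration = 0.0301 × 0.265 = 7.98 × 10^-3 mol
n(HCl) left over = 7.98 × 10^-3 mol (1:1 ratio)
n(HCl) consumed by analyte = 0.0281 − 7.98 × 10^-3 = 0.0201 mol
From the 1:2 ratio, n(CaO) = 1/2 × 0.0201 = 0.0101 mol
mass of CaO = 0.0101 × 56.08 = 0.564 g

0.564 g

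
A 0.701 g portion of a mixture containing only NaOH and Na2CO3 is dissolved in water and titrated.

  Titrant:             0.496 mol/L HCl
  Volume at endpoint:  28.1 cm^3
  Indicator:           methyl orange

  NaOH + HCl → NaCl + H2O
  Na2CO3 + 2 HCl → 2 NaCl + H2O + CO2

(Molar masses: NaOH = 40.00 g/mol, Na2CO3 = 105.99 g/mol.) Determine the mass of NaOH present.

0.116 g

n(HCl) = 0.0281 × 0.496 = 0.0139 mol
Let x = n(NaOH), y = n(Na2CO3).
Titrant: 1x + 2y = 0.0139;  mass: 40.00x + 105.99y = 0.701
Solving, x = 2.90 × 10^-3 mol, y = 5.52 × 10^-3 mol
mass of NaOH = 2.90 × 10^-3 × 40.00 = 0.116 g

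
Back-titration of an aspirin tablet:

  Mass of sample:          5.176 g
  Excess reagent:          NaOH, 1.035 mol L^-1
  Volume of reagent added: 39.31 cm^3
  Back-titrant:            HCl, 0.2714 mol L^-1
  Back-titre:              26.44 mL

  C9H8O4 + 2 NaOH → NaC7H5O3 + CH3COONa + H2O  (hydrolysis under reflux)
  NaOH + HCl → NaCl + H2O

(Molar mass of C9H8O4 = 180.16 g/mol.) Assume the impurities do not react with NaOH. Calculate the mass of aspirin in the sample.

n(NaOH) added = 0.03931 × 1.035 = 0.04069 mol
n(HCl) used in back-titration = 0.02644 × 0.2714 = 7.176 × 10^-3 mol
n(NaOH) left over = 7.176 × 10^-3 mol (1:1 ratio)
n(NaOH) consumed by analyte = 0.04069 − 7.176 × 10^-3 = 0.03351 mol
From the 1:2 ratio, n(C9H8O4) = 1/2 × 0.03351 = 0.01676 mol
mass of C9H8O4 = 0.01676 × 180.16 = 3.019 g

3.019 g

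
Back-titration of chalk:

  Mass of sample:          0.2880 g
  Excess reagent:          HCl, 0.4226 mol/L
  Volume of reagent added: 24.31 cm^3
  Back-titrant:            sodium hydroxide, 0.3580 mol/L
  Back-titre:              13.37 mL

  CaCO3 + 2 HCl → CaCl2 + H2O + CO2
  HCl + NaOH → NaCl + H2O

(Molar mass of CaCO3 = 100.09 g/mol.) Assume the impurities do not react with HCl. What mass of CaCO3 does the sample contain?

n(HCl) added = 0.02431 × 0.4226 = 0.01027 mol
n(NaOH) used in back-titration = 0.01337 × 0.3580 = 4.786 × 10^-3 mol
n(HCl) left over = 4.786 × 10^-3 mol (1:1 ratio)
n(HCl) consumed by analyte = 0.01027 − 4.786 × 10^-3 = 5.487 × 10^-3 mol
From the 1:2 ratio, n(CaCO3) = 1/2 × 5.487 × 10^-3 = 2.743 × 10^-3 mol
mass of CaCO3 = 2.743 × 10^-3 × 100.09 = 0.2746 g

0.2746 g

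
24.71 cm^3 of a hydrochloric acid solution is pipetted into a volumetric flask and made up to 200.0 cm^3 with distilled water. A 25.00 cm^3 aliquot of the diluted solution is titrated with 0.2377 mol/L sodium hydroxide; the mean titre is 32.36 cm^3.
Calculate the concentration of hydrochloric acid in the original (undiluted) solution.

HCl + NaOH → NaCl + H2O
n(NaOH) = 0.03236 × 0.2377 = 7.692 × 10^-3 mol
n(HCl) in the aliquot = 7.692 × 10^-3 mol (1:1 ratio)
[HCl]_dilute = 7.692 × 10^-3 / 0.02500 = 0.3077 mol/L
Dilution factor = 200.0 / 24.71 = 8.094
[HCl]_stock = 0.3077 × 8.094 = 2.490 mol/L

2.490 mol/L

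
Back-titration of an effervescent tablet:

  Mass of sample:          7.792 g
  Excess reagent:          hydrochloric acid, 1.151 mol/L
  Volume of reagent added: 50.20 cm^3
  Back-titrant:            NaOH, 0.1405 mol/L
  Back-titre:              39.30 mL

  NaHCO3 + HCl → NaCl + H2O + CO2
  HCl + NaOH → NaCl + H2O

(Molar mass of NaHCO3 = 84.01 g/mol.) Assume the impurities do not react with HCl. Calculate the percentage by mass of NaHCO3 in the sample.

56.34 %

n(HCl) added = 0.05020 × 1.151 = 0.05778 mol
n(NaOH) used in back-titration = 0.03930 × 0.1405 = 5.522 × 10^-3 mol
n(HCl) left over = 5.522 × 10^-3 mol (1:1 ratio)
n(HCl) consumed by analyte = 0.05778 − 5.522 × 10^-3 = 0.05226 mol
n(NaHCO3) = 0.05226 mol (1:1 ratio)
mass of NaHCO3 = 0.05226 × 84.01 = 4.390 g
% NaHCO3 = 4.390 / 7.792 × 100 = 56.34 %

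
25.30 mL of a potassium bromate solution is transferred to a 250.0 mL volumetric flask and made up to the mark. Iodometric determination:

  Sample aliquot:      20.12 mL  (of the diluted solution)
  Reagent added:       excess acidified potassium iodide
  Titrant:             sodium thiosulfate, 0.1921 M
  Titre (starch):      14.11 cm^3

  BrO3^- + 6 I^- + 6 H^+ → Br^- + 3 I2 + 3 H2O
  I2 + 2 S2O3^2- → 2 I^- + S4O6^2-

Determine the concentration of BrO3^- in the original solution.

0.2219 M

n(S2O3^2-) = 0.01411 × 0.1921 = 2.711 × 10^-3 mol
n(I2) = n(S2O3^2-)/2 = 1.355 × 10^-3 mol
From the 1:3 ratio, n(BrO3^-) in the aliquot = 1/3 × 1.355 × 10^-3 = 4.518 × 10^-4 mol
[BrO3^-]_dilute = 4.518 × 10^-4 / 0.02012 = 0.02245 mol/L
[BrO3^-]_original = 0.02245 × 250.0/25.30 = 0.2219 mol/L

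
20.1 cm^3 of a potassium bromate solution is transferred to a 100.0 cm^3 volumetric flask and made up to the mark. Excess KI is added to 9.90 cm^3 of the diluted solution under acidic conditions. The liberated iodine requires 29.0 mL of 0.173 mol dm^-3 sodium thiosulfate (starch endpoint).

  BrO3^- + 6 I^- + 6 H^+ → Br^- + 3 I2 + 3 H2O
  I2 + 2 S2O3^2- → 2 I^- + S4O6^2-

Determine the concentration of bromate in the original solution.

0.420 mol/L

n(S2O3^2-) = 0.0290 × 0.173 = 5.02 × 10^-3 mol
n(I2) = n(S2O3^2-)/2 = 2.51 × 10^-3 mol
From the 1:3 ratio, n(BrO3^-) in the aliquot = 1/3 × 2.51 × 10^-3 = 8.36 × 10^-4 mol
[BrO3^-]_dilute = 8.36 × 10^-4 / 0.00990 = 0.0845 mol/L
[BrO3^-]_original = 0.0845 × 100.0/20.1 = 0.420 mol/L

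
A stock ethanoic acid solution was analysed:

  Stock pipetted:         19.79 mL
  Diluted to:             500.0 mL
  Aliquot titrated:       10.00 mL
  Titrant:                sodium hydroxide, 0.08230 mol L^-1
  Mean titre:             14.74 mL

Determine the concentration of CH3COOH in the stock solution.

3.065 mol/L

CH3COOH + NaOH → CH3COONa + H2O
n(NaOH) = 0.01474 × 0.08230 = 1.213 × 10^-3 mol
n(CH3COOH) in the aliquot = 1.213 × 10^-3 mol (1:1 ratio)
[CH3COOH]_dilute = 1.213 × 10^-3 / 0.01000 = 0.1213 mol/L
Dilution factor = 500.0 / 19.79 = 25.27
[CH3COOH]_stock = 0.1213 × 25.27 = 3.065 mol/L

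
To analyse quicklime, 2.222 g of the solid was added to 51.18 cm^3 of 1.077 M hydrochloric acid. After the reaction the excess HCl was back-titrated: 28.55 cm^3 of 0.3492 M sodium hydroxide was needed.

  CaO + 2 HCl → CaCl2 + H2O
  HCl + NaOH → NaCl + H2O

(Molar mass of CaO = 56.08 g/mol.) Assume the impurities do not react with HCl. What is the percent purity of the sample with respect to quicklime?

56.98 %

n(HCl) added = 0.05118 × 1.077 = 0.05512 mol
n(NaOH) used in back-titration = 0.02855 × 0.3492 = 9.970 × 10^-3 mol
n(HCl) left over = 9.970 × 10^-3 mol (1:1 ratio)
n(HCl) consumed by analyte = 0.05512 − 9.970 × 10^-3 = 0.04515 mol
From the 1:2 ratio, n(CaO) = 1/2 × 0.04515 = 0.02258 mol
mass of CaO = 0.02258 × 56.08 = 1.266 g
% CaO = 1.266 / 2.222 × 100 = 56.98 %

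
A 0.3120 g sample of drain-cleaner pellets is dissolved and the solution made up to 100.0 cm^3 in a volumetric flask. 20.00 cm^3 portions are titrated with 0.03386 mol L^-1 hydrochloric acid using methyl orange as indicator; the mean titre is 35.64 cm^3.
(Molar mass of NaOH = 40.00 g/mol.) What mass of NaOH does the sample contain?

NaOH + HCl → NaCl + H2O
n(HCl) per titration = 0.03564 × 0.03386 = 1.207 × 10^-3 mol
n(NaOH) in each aliquot = 1.207 × 10^-3 mol (1:1 ratio)
n(NaOH) in the whole flask = 1.207 × 10^-3 × 100.0/20.00 = 6.034 × 10^-3 mol
mass of NaOH = 6.034 × 10^-3 × 40.00 = 0.2414 g

0.2414 g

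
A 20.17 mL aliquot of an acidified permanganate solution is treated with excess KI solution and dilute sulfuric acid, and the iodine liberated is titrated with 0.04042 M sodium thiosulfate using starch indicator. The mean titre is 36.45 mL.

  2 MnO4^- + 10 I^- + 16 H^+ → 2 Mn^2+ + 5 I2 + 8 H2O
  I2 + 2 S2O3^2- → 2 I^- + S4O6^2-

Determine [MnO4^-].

0.01461 M

n(S2O3^2-) = 0.03645 × 0.04042 = 1.473 × 10^-3 mol
n(I2) = n(S2O3^2-)/2 = 7.367 × 10^-4 mol
From the 2:5 ratio, n(MnO4^-) in the aliquot = 2/5 × 7.367 × 10^-4 = 2.947 × 10^-4 mol
[MnO4^-] = 2.947 × 10^-4 / 0.02017 = 0.01461 mol/L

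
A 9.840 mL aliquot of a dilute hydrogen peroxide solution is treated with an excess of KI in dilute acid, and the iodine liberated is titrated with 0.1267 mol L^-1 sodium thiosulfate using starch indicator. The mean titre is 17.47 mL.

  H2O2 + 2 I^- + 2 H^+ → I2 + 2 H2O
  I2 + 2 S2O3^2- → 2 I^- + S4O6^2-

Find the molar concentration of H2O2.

0.1125 mol/L

n(S2O3^2-) = 0.01747 × 0.1267 = 2.213 × 10^-3 mol
n(I2) = n(S2O3^2-)/2 = 1.107 × 10^-3 mol
n(H2O2) in the aliquot = 1.107 × 10^-3 mol (1:1 ratio)
[H2O2] = 1.107 × 10^-3 / 0.009840 = 0.1125 mol/L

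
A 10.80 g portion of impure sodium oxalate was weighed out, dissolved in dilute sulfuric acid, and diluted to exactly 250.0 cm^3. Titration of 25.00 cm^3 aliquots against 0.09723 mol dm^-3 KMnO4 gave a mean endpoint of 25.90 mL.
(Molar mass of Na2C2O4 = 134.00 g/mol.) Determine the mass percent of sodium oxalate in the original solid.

2 MnO4^- + 5 C2O4^2- + 16 H^+ → 2 Mn^2+ + 10 CO2 + 8 H2O
n(KMnO4) per titration = 0.02590 × 0.09723 = 2.518 × 10^-3 mol
From the 5:2 ratio, n(Na2C2O4) in each aliquot = 5/2 × 2.518 × 10^-3 = 6.296 × 10^-3 mol
n(Na2C2O4) in the whole flask = 6.296 × 10^-3 × 250.0/25.00 = 0.06296 mol
mass of Na2C2O4 = 0.06296 × 134.00 = 8.436 g
% Na2C2O4 = 8.436 / 10.80 × 100 = 78.11 %

78.11 %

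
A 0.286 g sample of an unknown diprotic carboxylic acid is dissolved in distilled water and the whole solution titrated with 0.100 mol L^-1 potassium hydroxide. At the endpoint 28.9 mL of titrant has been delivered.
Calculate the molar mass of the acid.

198 g/mol

n(KOH) = 0.0289 L × 0.100 mol/L = 2.89 × 10^-3 mol
From the 1:2 ratio, n(H2A) = 1/2 × 2.89 × 10^-3 = 1.45 × 10^-3 mol
M = m / n = 0.286 g / 1.45 × 10^-3 mol = 198 g/mol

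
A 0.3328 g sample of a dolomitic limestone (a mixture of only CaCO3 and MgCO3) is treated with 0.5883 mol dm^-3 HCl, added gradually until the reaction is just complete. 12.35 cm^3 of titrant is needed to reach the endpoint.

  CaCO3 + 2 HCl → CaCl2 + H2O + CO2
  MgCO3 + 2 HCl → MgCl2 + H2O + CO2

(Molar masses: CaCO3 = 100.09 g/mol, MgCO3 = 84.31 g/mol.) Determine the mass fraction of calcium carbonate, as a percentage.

n(HCl) = 0.01235 × 0.5883 = 7.266 × 10^-3 mol
Let x = n(CaCO3), y = n(MgCO3).
Titrant: 2x + 2y = 7.266 × 10^-3;  mass: 100.09x + 84.31y = 0.3328
Solving, x = 1.681 × 10^-3 mol, y = 1.952 × 10^-3 mol
mass of CaCO3 = 1.681 × 10^-3 × 100.09 = 0.1682 g
% CaCO3 = 0.1682 / 0.3328 × 100 = 50.55 %

50.55 %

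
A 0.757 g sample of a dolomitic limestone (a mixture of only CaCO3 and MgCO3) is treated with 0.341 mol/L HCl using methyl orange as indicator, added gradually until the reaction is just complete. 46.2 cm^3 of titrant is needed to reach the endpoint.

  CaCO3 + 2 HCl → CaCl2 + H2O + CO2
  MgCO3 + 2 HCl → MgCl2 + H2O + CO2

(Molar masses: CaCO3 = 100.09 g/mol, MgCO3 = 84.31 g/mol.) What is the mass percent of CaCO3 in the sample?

77.8 %

n(HCl) = 0.0462 × 0.341 = 0.0158 mol
Let x = n(CaCO3), y = n(MgCO3).
Titrant: 2x + 2y = 0.0158;  mass: 100.09x + 84.31y = 0.757
Solving, x = 5.89 × 10^-3 mol, y = 1.99 × 10^-3 mol
mass of CaCO3 = 5.89 × 10^-3 × 100.09 = 0.589 g
% CaCO3 = 0.589 / 0.757 × 100 = 77.8 %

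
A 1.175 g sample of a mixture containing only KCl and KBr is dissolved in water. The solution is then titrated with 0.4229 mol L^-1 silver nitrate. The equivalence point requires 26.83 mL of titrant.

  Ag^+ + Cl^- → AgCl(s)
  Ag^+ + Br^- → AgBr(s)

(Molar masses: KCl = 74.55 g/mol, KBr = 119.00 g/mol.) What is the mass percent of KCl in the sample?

25.01 %

n(AgNO3) = 0.02683 × 0.4229 = 0.01135 mol
Let x = n(KCl), y = n(KBr).
Titrant: 1x + 1y = 0.01135;  mass: 74.55x + 119.00y = 1.175
Solving, x = 3.942 × 10^-3 mol, y = 7.404 × 10^-3 mol
mass of KCl = 3.942 × 10^-3 × 74.55 = 0.2939 g
% KCl = 0.2939 / 1.175 × 100 = 25.01 %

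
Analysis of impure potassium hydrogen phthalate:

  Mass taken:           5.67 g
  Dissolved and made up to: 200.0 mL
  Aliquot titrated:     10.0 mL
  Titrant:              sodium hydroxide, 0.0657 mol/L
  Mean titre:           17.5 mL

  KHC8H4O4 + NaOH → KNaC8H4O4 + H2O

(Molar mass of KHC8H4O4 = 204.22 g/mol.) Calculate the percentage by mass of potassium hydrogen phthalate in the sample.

82.8 %

n(NaOH) per titration = 0.0175 × 0.0657 = 1.15 × 10^-3 mol
n(KHC8H4O4) in each aliquot = 1.15 × 10^-3 mol (1:1 ratio)
n(KHC8H4O4) in the whole flask = 1.15 × 10^-3 × 200.0/10.0 = 0.0230 mol
mass of KHC8H4O4 = 0.0230 × 204.22 = 4.70 g
% KHC8H4O4 = 4.70 / 5.67 × 100 = 82.8 %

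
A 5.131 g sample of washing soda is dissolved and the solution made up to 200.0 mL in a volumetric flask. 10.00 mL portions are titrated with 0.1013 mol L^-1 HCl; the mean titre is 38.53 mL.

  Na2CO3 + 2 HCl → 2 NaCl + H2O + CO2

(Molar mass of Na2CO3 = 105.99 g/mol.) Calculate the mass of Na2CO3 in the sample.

4.137 g

n(HCl) per titration = 0.03853 × 0.1013 = 3.903 × 10^-3 mol
From the 1:2 ratio, n(Na2CO3) in each aliquot = 1/2 × 3.903 × 10^-3 = 1.952 × 10^-3 mol
n(Na2CO3) in the whole flask = 1.952 × 10^-3 × 200.0/10.00 = 0.03903 mol
mass of Na2CO3 = 0.03903 × 105.99 = 4.137 g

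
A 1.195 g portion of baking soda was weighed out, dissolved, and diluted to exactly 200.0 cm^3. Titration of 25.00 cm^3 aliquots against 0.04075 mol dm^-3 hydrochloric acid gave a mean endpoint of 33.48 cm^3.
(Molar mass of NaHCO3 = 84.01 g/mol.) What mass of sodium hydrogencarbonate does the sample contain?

NaHCO3 + HCl → NaCl + H2O + CO2
n(HCl) per titration = 0.03348 × 0.04075 = 1.364 × 10^-3 mol
n(NaHCO3) in each aliquot = 1.364 × 10^-3 mol (1:1 ratio)
n(NaHCO3) in the whole flask = 1.364 × 10^-3 × 200.0/25.00 = 0.01091 mol
mass of NaHCO3 = 0.01091 × 84.01 = 0.9169 g

0.9169 g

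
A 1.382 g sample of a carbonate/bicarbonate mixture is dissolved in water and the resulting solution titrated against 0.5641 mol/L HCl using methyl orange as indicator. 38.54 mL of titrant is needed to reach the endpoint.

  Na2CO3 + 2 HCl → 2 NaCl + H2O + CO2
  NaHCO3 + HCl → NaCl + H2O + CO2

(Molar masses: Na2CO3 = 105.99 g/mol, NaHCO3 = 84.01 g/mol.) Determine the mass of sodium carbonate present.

n(HCl) = 0.03854 × 0.5641 = 0.02174 mol
Let x = n(Na2CO3), y = n(NaHCO3).
Titrant: 2x + 1y = 0.02174;  mass: 105.99x + 84.01y = 1.382
Solving, x = 7.164 × 10^-3 mol, y = 7.411 × 10^-3 mol
mass of Na2CO3 = 7.164 × 10^-3 × 105.99 = 0.7594 g

0.7594 g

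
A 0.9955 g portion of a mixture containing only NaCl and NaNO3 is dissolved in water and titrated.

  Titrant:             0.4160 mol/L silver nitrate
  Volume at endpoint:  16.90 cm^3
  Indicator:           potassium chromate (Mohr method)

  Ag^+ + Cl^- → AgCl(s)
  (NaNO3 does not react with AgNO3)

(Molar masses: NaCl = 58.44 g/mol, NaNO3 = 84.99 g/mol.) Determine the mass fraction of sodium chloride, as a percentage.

n(AgNO3) = 0.01690 × 0.4160 = 7.030 × 10^-3 mol
Let x = n(NaCl), y = n(NaNO3).
Titrant: 1x = 7.030 × 10^-3;  mass: 58.44x + 84.99y = 0.9955
Solving, x = 7.030 × 10^-3 mol, y = 6.879 × 10^-3 mol
mass of NaCl = 7.030 × 10^-3 × 58.44 = 0.4109 g
% NaCl = 0.4109 / 0.9955 × 100 = 41.27 %

41.27 %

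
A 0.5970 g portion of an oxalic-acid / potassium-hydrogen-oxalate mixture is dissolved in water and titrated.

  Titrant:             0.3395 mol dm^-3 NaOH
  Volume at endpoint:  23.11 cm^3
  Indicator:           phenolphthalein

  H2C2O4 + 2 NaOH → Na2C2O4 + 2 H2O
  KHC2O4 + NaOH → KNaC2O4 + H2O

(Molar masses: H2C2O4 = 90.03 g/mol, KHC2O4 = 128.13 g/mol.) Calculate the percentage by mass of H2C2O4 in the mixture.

n(NaOH) = 0.02311 × 0.3395 = 7.846 × 10^-3 mol
Let x = n(H2C2O4), y = n(KHC2O4).
Titrant: 2x + 1y = 7.846 × 10^-3;  mass: 90.03x + 128.13y = 0.5970
Solving, x = 2.456 × 10^-3 mol, y = 2.934 × 10^-3 mol
mass of H2C2O4 = 2.456 × 10^-3 × 90.03 = 0.2211 g
% H2C2O4 = 0.2211 / 0.5970 × 100 = 37.04 %

37.04 %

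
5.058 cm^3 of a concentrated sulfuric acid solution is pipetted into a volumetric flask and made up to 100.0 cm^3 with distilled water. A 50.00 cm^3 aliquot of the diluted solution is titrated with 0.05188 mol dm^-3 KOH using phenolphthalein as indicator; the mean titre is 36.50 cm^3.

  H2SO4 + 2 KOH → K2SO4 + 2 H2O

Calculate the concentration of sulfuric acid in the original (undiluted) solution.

n(KOH) = 0.03650 × 0.05188 = 1.894 × 10^-3 mol
From the 1:2 ratio, n(H2SO4) in the aliquot = 1/2 × 1.894 × 10^-3 = 9.468 × 10^-4 mol
[H2SO4]_dilute = 9.468 × 10^-4 / 0.05000 = 0.01894 mol/L
Dilution factor = 100.0 / 5.058 = 19.77
[H2SO4]_stock = 0.01894 × 19.77 = 0.3744 mol/L

0.3744 mol/L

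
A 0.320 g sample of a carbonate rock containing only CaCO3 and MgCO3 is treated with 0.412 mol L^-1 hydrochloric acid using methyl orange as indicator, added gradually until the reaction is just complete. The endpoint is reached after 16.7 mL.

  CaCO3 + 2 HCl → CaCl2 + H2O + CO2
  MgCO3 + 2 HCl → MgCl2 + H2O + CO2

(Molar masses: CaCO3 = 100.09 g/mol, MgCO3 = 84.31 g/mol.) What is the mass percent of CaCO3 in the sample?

59.4 %

n(HCl) = 0.0167 × 0.412 = 6.88 × 10^-3 mol
Let x = n(CaCO3), y = n(MgCO3).
Titrant: 2x + 2y = 6.88 × 10^-3;  mass: 100.09x + 84.31y = 0.320
Solving, x = 1.90 × 10^-3 mol, y = 1.54 × 10^-3 mol
mass of CaCO3 = 1.90 × 10^-3 × 100.09 = 0.190 g
% CaCO3 = 0.190 / 0.320 × 100 = 59.4 %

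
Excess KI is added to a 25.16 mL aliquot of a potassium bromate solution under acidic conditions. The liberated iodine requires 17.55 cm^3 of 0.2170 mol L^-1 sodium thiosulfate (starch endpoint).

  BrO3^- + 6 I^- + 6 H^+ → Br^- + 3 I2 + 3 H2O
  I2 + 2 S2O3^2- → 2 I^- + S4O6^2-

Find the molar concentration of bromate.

0.02523 mol/L

n(S2O3^2-) = 0.01755 × 0.2170 = 3.808 × 10^-3 mol
n(I2) = n(S2O3^2-)/2 = 1.904 × 10^-3 mol
From the 1:3 ratio, n(BrO3^-) in the aliquot = 1/3 × 1.904 × 10^-3 = 6.347 × 10^-4 mol
[BrO3^-] = 6.347 × 10^-4 / 0.02516 = 0.02523 mol/L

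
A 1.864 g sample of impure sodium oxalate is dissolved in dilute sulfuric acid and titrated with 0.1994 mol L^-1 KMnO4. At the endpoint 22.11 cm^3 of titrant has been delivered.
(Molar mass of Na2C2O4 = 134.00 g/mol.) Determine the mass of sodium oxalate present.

2 MnO4^- + 5 C2O4^2- + 16 H^+ → 2 Mn^2+ + 10 CO2 + 8 H2O
n(KMnO4) = 0.02211 L × 0.1994 mol/L = 4.409 × 10^-3 mol
From the 5:2 ratio, n(Na2C2O4) = 5/2 × 4.409 × 10^-3 = 0.01102 mol
mass of Na2C2O4 = 0.01102 × 134.00 g/mol = 1.477 g

1.477 g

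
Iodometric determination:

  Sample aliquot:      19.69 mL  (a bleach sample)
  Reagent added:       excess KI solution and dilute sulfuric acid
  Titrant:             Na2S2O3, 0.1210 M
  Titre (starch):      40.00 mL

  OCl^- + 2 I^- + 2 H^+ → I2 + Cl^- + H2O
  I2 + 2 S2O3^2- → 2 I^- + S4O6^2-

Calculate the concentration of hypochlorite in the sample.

0.1229 M

n(S2O3^2-) = 0.04000 × 0.1210 = 4.840 × 10^-3 mol
n(I2) = n(S2O3^2-)/2 = 2.420 × 10^-3 mol
n(OCl^-) in the aliquot = 2.420 × 10^-3 mol (1:1 ratio)
[OCl^-] = 2.420 × 10^-3 / 0.01969 = 0.1229 mol/L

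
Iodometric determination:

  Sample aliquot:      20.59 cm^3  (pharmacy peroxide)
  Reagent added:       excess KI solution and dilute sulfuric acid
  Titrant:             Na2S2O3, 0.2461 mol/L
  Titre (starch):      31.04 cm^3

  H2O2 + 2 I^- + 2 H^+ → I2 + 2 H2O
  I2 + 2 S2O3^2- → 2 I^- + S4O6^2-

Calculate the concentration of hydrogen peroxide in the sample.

0.1855 mol/L

n(S2O3^2-) = 0.03104 × 0.2461 = 7.639 × 10^-3 mol
n(I2) = n(S2O3^2-)/2 = 3.819 × 10^-3 mol
n(H2O2) in the aliquot = 3.819 × 10^-3 mol (1:1 ratio)
[H2O2] = 3.819 × 10^-3 / 0.02059 = 0.1855 mol/L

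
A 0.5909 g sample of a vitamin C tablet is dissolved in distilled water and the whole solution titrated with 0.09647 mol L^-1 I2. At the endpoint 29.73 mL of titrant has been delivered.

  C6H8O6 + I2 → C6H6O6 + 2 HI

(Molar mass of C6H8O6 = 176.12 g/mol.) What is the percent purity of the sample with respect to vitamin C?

85.48 %

n(I2) = 0.02973 L × 0.09647 mol/L = 2.868 × 10^-3 mol
n(C6H8O6) = 2.868 × 10^-3 mol (1:1 ratio)
mass of C6H8O6 = 2.868 × 10^-3 × 176.12 g/mol = 0.5051 g
% C6H8O6 = 0.5051 / 0.5909 × 100 = 85.48 %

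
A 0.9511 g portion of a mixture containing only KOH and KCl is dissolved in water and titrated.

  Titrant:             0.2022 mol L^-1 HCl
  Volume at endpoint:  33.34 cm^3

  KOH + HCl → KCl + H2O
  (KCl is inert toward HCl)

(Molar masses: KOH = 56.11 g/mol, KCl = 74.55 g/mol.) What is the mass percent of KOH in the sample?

39.77 %

n(HCl) = 0.03334 × 0.2022 = 6.741 × 10^-3 mol
Let x = n(KOH), y = n(KCl).
Titrant: 1x = 6.741 × 10^-3;  mass: 56.11x + 74.55y = 0.9511
Solving, x = 6.741 × 10^-3 mol, y = 7.684 × 10^-3 mol
mass of KOH = 6.741 × 10^-3 × 56.11 = 0.3783 g
% KOH = 0.3783 / 0.9511 × 100 = 39.77 %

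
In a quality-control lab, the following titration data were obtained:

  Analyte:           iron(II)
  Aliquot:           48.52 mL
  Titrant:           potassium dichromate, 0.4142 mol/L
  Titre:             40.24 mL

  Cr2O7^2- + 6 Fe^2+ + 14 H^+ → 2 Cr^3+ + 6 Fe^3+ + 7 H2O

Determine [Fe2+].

n(K2Cr2O7) = 0.04024 L × 0.4142 mol/L = 0.01667 mol
From the 6:1 mole ratio, n(Fe2+) = 6/1 × 0.01667 = 0.1000 mol
[Fe2+] = 0.1000 mol / 0.04852 L = 2.061 mol/L

2.061 mol/L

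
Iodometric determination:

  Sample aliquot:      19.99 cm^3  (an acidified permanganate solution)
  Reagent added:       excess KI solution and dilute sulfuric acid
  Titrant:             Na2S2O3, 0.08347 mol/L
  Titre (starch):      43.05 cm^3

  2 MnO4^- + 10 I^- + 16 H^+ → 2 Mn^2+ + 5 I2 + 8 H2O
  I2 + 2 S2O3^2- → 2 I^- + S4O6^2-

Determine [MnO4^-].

0.03595 mol/L

n(S2O3^2-) = 0.04305 × 0.08347 = 3.593 × 10^-3 mol
n(I2) = n(S2O3^2-)/2 = 1.797 × 10^-3 mol
From the 2:5 ratio, n(MnO4^-) in the aliquot = 2/5 × 1.797 × 10^-3 = 7.187 × 10^-4 mol
[MnO4^-] = 7.187 × 10^-4 / 0.01999 = 0.03595 mol/L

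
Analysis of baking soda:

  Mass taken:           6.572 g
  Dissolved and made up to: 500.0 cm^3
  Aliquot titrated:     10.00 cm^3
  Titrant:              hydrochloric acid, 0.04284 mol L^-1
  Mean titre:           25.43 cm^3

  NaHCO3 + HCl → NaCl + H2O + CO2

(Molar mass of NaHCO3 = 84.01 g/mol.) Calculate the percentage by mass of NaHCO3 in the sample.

n(HCl) per titration = 0.02543 × 0.04284 = 1.089 × 10^-3 mol
n(NaHCO3) in each aliquot = 1.089 × 10^-3 mol (1:1 ratio)
n(NaHCO3) in the whole flask = 1.089 × 10^-3 × 500.0/10.00 = 0.05447 mol
mass of NaHCO3 = 0.05447 × 84.01 = 4.576 g
% NaHCO3 = 4.576 / 6.572 × 100 = 69.63 %

69.63 %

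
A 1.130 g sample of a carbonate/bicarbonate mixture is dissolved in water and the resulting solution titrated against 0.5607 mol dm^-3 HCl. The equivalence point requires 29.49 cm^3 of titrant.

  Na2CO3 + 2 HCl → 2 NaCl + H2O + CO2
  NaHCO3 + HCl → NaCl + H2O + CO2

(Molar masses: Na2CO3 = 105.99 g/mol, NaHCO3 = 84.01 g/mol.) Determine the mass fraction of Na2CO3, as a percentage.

n(HCl) = 0.02949 × 0.5607 = 0.01654 mol
Let x = n(Na2CO3), y = n(NaHCO3).
Titrant: 2x + 1y = 0.01654;  mass: 105.99x + 84.01y = 1.130
Solving, x = 4.177 × 10^-3 mol, y = 8.181 × 10^-3 mol
mass of Na2CO3 = 4.177 × 10^-3 × 105.99 = 0.4427 g
% Na2CO3 = 0.4427 / 1.130 × 100 = 39.18 %

39.18 %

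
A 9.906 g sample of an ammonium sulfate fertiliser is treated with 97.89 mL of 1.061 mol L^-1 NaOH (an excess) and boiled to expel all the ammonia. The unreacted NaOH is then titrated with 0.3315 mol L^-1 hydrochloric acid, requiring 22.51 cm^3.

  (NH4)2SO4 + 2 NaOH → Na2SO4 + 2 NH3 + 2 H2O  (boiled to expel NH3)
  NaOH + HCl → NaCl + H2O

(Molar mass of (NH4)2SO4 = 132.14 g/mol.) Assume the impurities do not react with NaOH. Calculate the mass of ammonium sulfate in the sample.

n(NaOH) added = 0.09789 × 1.061 = 0.1039 mol
n(HCl) used in back-titration = 0.02251 × 0.3315 = 7.462 × 10^-3 mol
n(NaOH) left over = 7.462 × 10^-3 mol (1:1 ratio)
n(NaOH) consumed by analyte = 0.1039 − 7.462 × 10^-3 = 0.09640 mol
From the 1:2 ratio, n((NH4)2SO4) = 1/2 × 0.09640 = 0.04820 mol
mass of (NH4)2SO4 = 0.04820 × 132.14 = 6.369 g

6.369 g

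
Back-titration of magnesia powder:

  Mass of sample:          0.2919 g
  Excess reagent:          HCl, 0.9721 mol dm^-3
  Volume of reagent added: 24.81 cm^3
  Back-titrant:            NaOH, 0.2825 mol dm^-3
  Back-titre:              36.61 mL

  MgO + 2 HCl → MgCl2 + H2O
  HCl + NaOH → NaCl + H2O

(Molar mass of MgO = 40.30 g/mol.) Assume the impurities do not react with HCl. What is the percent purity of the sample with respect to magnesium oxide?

95.09 %

n(HCl) added = 0.02481 × 0.9721 = 0.02412 mol
n(NaOH) used in back-titration = 0.03661 × 0.2825 = 0.01034 mol
n(HCl) left over = 0.01034 mol (1:1 ratio)
n(HCl) consumed by analyte = 0.02412 − 0.01034 = 0.01378 mol
From the 1:2 ratio, n(MgO) = 1/2 × 0.01378 = 6.888 × 10^-3 mol
mass of MgO = 6.888 × 10^-3 × 40.30 = 0.2776 g
% MgO = 0.2776 / 0.2919 × 100 = 95.09 %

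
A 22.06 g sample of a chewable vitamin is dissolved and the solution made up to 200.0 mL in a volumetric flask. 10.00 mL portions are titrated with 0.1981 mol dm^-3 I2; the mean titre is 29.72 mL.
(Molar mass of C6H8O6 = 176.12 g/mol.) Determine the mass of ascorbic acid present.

C6H8O6 + I2 → C6H6O6 + 2 HI
n(I2) per titration = 0.02972 × 0.1981 = 5.888 × 10^-3 mol
n(C6H8O6) in each aliquot = 5.888 × 10^-3 mol (1:1 ratio)
n(C6H8O6) in the whole flask = 5.888 × 10^-3 × 200.0/10.00 = 0.1178 mol
mass of C6H8O6 = 0.1178 × 176.12 = 20.74 g

20.74 g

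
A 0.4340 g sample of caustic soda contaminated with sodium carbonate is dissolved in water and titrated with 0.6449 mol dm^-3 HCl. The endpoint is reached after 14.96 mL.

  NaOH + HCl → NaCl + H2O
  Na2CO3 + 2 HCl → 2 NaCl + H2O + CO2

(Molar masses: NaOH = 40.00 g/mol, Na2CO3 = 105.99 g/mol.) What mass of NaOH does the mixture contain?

0.2379 g

n(HCl) = 0.01496 × 0.6449 = 9.648 × 10^-3 mol
Let x = n(NaOH), y = n(Na2CO3).
Titrant: 1x + 2y = 9.648 × 10^-3;  mass: 40.00x + 105.99y = 0.4340
Solving, x = 5.947 × 10^-3 mol, y = 1.850 × 10^-3 mol
mass of NaOH = 5.947 × 10^-3 × 40.00 = 0.2379 g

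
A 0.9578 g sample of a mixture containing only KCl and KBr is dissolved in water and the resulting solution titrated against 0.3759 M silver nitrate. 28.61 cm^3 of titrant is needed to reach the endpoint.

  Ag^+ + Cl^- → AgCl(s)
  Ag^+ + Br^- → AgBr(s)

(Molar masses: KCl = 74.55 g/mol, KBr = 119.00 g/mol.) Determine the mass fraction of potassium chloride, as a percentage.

56.38 %

n(AgNO3) = 0.02861 × 0.3759 = 0.01075 mol
Let x = n(KCl), y = n(KBr).
Titrant: 1x + 1y = 0.01075;  mass: 74.55x + 119.00y = 0.9578
Solving, x = 7.244 × 10^-3 mol, y = 3.511 × 10^-3 mol
mass of KCl = 7.244 × 10^-3 × 74.55 = 0.5400 g
% KCl = 0.5400 / 0.9578 × 100 = 56.38 %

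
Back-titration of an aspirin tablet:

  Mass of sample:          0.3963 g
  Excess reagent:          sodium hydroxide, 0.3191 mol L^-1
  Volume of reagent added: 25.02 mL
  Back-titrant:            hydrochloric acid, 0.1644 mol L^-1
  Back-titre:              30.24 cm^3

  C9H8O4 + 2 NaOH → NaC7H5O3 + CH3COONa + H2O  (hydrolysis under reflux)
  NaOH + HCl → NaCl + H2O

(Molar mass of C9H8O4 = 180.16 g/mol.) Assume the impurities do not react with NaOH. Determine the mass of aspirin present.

n(NaOH) added = 0.02502 × 0.3191 = 7.984 × 10^-3 mol
n(HCl) used in back-titration = 0.03024 × 0.1644 = 4.971 × 10^-3 mol
n(NaOH) left over = 4.971 × 10^-3 mol (1:1 ratio)
n(NaOH) consumed by analyte = 7.984 × 10^-3 − 4.971 × 10^-3 = 3.012 × 10^-3 mol
From the 1:2 ratio, n(C9H8O4) = 1/2 × 3.012 × 10^-3 = 1.506 × 10^-3 mol
mass of C9H8O4 = 1.506 × 10^-3 × 180.16 = 0.2714 g

0.2714 g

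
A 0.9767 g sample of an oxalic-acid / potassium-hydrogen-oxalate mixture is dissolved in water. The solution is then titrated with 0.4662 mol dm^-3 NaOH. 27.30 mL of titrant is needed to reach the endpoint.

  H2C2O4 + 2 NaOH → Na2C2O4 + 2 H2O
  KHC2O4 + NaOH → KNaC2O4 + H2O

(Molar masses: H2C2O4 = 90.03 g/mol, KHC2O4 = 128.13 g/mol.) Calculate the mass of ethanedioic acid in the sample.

n(NaOH) = 0.02730 × 0.4662 = 0.01273 mol
Let x = n(H2C2O4), y = n(KHC2O4).
Titrant: 2x + 1y = 0.01273;  mass: 90.03x + 128.13y = 0.9767
Solving, x = 3.935 × 10^-3 mol, y = 4.858 × 10^-3 mol
mass of H2C2O4 = 3.935 × 10^-3 × 90.03 = 0.3542 g

0.3542 g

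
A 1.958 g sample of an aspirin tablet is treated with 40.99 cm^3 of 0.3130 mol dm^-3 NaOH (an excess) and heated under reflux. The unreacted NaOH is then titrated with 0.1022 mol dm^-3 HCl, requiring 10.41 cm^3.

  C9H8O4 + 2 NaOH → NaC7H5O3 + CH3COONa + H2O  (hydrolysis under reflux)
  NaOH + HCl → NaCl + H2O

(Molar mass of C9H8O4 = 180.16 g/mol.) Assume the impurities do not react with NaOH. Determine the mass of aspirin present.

1.060 g

n(NaOH) added = 0.04099 × 0.3130 = 0.01283 mol
n(HCl) used in back-titration = 0.01041 × 0.1022 = 1.064 × 10^-3 mol
n(NaOH) left over = 1.064 × 10^-3 mol (1:1 ratio)
n(NaOH) consumed by analyte = 0.01283 − 1.064 × 10^-3 = 0.01177 mol
From the 1:2 ratio, n(C9H8O4) = 1/2 × 0.01177 = 5.883 × 10^-3 mol
mass of C9H8O4 = 5.883 × 10^-3 × 180.16 = 1.060 g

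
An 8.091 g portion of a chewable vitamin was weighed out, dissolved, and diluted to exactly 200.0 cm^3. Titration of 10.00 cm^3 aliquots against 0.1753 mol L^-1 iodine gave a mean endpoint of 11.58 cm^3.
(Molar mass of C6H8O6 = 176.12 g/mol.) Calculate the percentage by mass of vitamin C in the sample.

88.37 %

C6H8O6 + I2 → C6H6O6 + 2 HI
n(I2) per titration = 0.01158 × 0.1753 = 2.030 × 10^-3 mol
n(C6H8O6) in each aliquot = 2.030 × 10^-3 mol (1:1 ratio)
n(C6H8O6) in the whole flask = 2.030 × 10^-3 × 200.0/10.00 = 0.04060 mol
mass of C6H8O6 = 0.04060 × 176.12 = 7.150 g
% C6H8O6 = 7.150 / 8.091 × 100 = 88.37 %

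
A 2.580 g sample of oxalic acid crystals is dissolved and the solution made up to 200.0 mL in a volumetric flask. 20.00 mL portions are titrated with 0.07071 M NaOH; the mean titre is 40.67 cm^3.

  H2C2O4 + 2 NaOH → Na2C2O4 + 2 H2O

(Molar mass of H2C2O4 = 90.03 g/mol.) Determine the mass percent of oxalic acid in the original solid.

50.18 %

n(NaOH) per titration = 0.04067 × 0.07071 = 2.876 × 10^-3 mol
From the 1:2 ratio, n(H2C2O4) in each aliquot = 1/2 × 2.876 × 10^-3 = 1.438 × 10^-3 mol
n(H2C2O4) in the whole flask = 1.438 × 10^-3 × 200.0/20.00 = 0.01438 mol
mass of H2C2O4 = 0.01438 × 90.03 = 1.295 g
% H2C2O4 = 1.295 / 2.580 × 100 = 50.18 %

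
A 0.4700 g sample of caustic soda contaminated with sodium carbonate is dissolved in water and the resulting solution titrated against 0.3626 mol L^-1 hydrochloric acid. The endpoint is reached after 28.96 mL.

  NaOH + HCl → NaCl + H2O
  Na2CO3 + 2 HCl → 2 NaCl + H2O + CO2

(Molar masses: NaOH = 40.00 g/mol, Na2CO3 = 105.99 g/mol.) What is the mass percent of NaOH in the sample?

56.65 %

n(HCl) = 0.02896 × 0.3626 = 0.01050 mol
Let x = n(NaOH), y = n(Na2CO3).
Titrant: 1x + 2y = 0.01050;  mass: 40.00x + 105.99y = 0.4700
Solving, x = 6.656 × 10^-3 mol, y = 1.922 × 10^-3 mol
mass of NaOH = 6.656 × 10^-3 × 40.00 = 0.2662 g
% NaOH = 0.2662 / 0.4700 × 100 = 56.65 %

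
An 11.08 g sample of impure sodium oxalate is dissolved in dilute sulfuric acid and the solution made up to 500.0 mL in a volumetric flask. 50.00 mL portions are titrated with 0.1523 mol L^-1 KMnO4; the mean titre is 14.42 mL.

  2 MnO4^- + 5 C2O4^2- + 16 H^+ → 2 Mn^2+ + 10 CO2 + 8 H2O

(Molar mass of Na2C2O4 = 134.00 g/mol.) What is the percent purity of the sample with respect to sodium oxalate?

66.40 %

n(KMnO4) per titration = 0.01442 × 0.1523 = 2.196 × 10^-3 mol
From the 5:2 ratio, n(Na2C2O4) in each aliquot = 5/2 × 2.196 × 10^-3 = 5.490 × 10^-3 mol
n(Na2C2O4) in the whole flask = 5.490 × 10^-3 × 500.0/50.00 = 0.05490 mol
mass of Na2C2O4 = 0.05490 × 134.00 = 7.357 g
% Na2C2O4 = 7.357 / 11.08 × 100 = 66.40 %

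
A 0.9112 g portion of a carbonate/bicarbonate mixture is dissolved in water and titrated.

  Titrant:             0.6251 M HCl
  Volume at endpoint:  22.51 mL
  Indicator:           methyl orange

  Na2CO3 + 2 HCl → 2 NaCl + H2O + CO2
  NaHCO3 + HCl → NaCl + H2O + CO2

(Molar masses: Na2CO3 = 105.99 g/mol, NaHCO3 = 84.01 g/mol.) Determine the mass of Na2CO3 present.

0.4629 g

n(HCl) = 0.02251 × 0.6251 = 0.01407 mol
Let x = n(Na2CO3), y = n(NaHCO3).
Titrant: 2x + 1y = 0.01407;  mass: 105.99x + 84.01y = 0.9112
Solving, x = 4.367 × 10^-3 mol, y = 5.336 × 10^-3 mol
mass of Na2CO3 = 4.367 × 10^-3 × 105.99 = 0.4629 g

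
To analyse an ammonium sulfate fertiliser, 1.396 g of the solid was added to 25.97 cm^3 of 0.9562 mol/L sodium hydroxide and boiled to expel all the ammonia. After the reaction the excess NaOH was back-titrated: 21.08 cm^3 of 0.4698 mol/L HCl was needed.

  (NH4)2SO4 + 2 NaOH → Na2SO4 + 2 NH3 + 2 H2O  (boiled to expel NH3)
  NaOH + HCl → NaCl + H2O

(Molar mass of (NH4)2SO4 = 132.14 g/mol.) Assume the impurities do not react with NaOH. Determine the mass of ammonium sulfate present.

n(NaOH) added = 0.02597 × 0.9562 = 0.02483 mol
n(HCl) used in back-titration = 0.02108 × 0.4698 = 9.903 × 10^-3 mol
n(NaOH) left over = 9.903 × 10^-3 mol (1:1 ratio)
n(NaOH) consumed by analyte = 0.02483 − 9.903 × 10^-3 = 0.01493 mol
From the 1:2 ratio, n((NH4)2SO4) = 1/2 × 0.01493 = 7.465 × 10^-3 mol
mass of (NH4)2SO4 = 7.465 × 10^-3 × 132.14 = 0.9864 g

0.9864 g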